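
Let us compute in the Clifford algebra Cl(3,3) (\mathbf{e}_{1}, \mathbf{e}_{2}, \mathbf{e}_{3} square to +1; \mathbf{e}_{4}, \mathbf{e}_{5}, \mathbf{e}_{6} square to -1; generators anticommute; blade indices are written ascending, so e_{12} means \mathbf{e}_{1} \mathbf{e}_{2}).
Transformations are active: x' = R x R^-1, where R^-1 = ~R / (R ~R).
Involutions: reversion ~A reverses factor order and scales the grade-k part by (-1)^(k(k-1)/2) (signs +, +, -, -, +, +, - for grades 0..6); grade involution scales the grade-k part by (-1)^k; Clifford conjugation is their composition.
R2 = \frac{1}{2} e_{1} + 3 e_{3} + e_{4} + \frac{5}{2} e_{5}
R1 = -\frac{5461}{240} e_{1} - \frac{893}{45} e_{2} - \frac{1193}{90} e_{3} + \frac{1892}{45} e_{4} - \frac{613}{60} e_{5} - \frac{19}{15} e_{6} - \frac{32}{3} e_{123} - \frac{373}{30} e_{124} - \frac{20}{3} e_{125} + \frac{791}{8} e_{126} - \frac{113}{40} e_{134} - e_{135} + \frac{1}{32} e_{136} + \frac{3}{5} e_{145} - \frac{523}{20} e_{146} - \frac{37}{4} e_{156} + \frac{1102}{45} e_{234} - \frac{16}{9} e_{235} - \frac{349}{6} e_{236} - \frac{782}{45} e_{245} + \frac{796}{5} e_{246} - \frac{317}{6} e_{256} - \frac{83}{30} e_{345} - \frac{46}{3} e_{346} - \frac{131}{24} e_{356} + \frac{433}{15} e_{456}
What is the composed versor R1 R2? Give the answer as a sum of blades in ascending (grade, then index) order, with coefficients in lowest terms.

Distribute over the terms of R2 (each basis-blade product reordered to ascending indices, repeated generators contracted through their squares):
R1 (\frac{1}{2} e_{1}) = -\frac{5461}{480} + \frac{893}{90} e_{12} + \frac{1193}{180} e_{13} - \frac{946}{45} e_{14} + \frac{613}{120} e_{15} + \frac{19}{30} e_{16} - \frac{16}{3} e_{23} - \frac{373}{60} e_{24} - \frac{10}{3} e_{25} + \frac{791}{16} e_{26} - \frac{113}{80} e_{34} - \frac{1}{2} e_{35} + \frac{1}{64} e_{36} + \frac{3}{10} e_{45} - \frac{523}{40} e_{46} - \frac{37}{8} e_{56} - \frac{551}{45} e_{1234} + \frac{8}{9} e_{1235} + \frac{349}{12} e_{1236} + \frac{391}{45} e_{1245} - \frac{398}{5} e_{1246} + \frac{317}{12} e_{1256} + \frac{83}{60} e_{1345} + \frac{23}{3} e_{1346} + \frac{131}{48} e_{1356} - \frac{433}{30} e_{1456}
R1 (3 e_{3}) = -\frac{1193}{30} - 32 e_{12} - \frac{5461}{80} e_{13} + \frac{339}{40} e_{14} + 3 e_{15} - \frac{3}{32} e_{16} - \frac{893}{15} e_{23} - \frac{1102}{15} e_{24} + \frac{16}{3} e_{25} + \frac{349}{2} e_{26} - \frac{1892}{15} e_{34} + \frac{613}{20} e_{35} + \frac{19}{5} e_{36} - \frac{83}{10} e_{45} - 46 e_{46} - \frac{131}{8} e_{56} + \frac{373}{10} e_{1234} + 20 e_{1235} - \frac{2373}{8} e_{1236} + \frac{9}{5} e_{1345} - \frac{1569}{20} e_{1346} - \frac{111}{4} e_{1356} - \frac{782}{15} e_{2345} + \frac{2388}{5} e_{2346} - \frac{317}{2} e_{2356} - \frac{433}{5} e_{3456}
R1 (e_{4}) = -\frac{1892}{45} + \frac{373}{30} e_{12} + \frac{113}{40} e_{13} - \frac{5461}{240} e_{14} + \frac{3}{5} e_{15} - \frac{523}{20} e_{16} - \frac{1102}{45} e_{23} - \frac{893}{45} e_{24} - \frac{782}{45} e_{25} + \frac{796}{5} e_{26} - \frac{1193}{90} e_{34} - \frac{83}{30} e_{35} - \frac{46}{3} e_{36} + \frac{613}{60} e_{45} + \frac{19}{15} e_{46} - \frac{433}{15} e_{56} - \frac{32}{3} e_{1234} + \frac{20}{3} e_{1245} - \frac{791}{8} e_{1246} + e_{1345} - \frac{1}{32} e_{1346} - \frac{37}{4} e_{1456} + \frac{16}{9} e_{2345} + \frac{349}{6} e_{2346} - \frac{317}{6} e_{2456} - \frac{131}{24} e_{3456}
R1 (\frac{5}{2} e_{5}) = \frac{613}{24} + \frac{50}{3} e_{12} + \frac{5}{2} e_{13} - \frac{3}{2} e_{14} - \frac{5461}{96} e_{15} - \frac{185}{8} e_{16} + \frac{40}{9} e_{23} + \frac{391}{9} e_{24} - \frac{893}{18} e_{25} - \frac{1585}{12} e_{26} + \frac{83}{12} e_{34} - \frac{1193}{36} e_{35} - \frac{655}{48} e_{36} + \frac{946}{9} e_{45} + \frac{433}{6} e_{46} + \frac{19}{6} e_{56} - \frac{80}{3} e_{1235} - \frac{373}{12} e_{1245} - \frac{3955}{16} e_{1256} - \frac{113}{16} e_{1345} - \frac{5}{64} e_{1356} + \frac{523}{8} e_{1456} + \frac{551}{9} e_{2345} + \frac{1745}{12} e_{2356} - 398 e_{2456} + \frac{115}{3} e_{3456}
Summing the partial products and collecting blades:
Answer: -\frac{97411}{1440} + \frac{316}{45} e_{12} - \frac{40543}{720} e_{13} - \frac{26497}{720} e_{14} - \frac{4625}{96} e_{15} - \frac{23393}{480} e_{16} - \frac{3821}{45} e_{23} - \frac{673}{12} e_{24} - \frac{5849}{90} e_{25} + \frac{60253}{240} e_{26} - \frac{96397}{720} e_{34} - \frac{259}{45} e_{35} - \frac{24157}{960} e_{36} + \frac{19319}{180} e_{45} + \frac{1723}{120} e_{46} - \frac{467}{10} e_{56} + \frac{259}{18} e_{1234} - \frac{52}{9} e_{1235} - \frac{6421}{24} e_{1236} - \frac{2831}{180} e_{1245} - \frac{7139}{40} e_{1246} - \frac{10597}{48} e_{1256} - \frac{691}{240} e_{1345} - \frac{33991}{480} e_{1346} - \frac{4819}{192} e_{1356} + \frac{5003}{120} e_{1456} + \frac{163}{15} e_{2345} + \frac{16073}{30} e_{2346} - \frac{157}{12} e_{2356} - \frac{2705}{6} e_{2456} - \frac{2149}{40} e_{3456}


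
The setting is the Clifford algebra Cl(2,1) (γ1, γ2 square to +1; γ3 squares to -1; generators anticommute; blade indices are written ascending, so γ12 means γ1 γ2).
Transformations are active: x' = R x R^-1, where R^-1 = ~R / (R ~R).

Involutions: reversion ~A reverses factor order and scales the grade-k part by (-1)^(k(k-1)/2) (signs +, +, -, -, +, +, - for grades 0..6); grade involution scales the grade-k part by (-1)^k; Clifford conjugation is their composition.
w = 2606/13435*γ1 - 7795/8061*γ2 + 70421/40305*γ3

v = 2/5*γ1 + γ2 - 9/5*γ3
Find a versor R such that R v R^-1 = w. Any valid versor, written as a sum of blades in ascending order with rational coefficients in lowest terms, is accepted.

Key observation: q(v) = q(w) = -52/25 (sandwiches preserve the norm), so R = v + w = 1596/2687*γ1 + 266/8061*γ2 - 2128/40305*γ3 works whenever it is invertible — the component of v along it is kept and (v - w)/2 reverses, sending v to w.
Answer: 1596/2687*γ1 + 266/8061*γ2 - 2128/40305*γ3


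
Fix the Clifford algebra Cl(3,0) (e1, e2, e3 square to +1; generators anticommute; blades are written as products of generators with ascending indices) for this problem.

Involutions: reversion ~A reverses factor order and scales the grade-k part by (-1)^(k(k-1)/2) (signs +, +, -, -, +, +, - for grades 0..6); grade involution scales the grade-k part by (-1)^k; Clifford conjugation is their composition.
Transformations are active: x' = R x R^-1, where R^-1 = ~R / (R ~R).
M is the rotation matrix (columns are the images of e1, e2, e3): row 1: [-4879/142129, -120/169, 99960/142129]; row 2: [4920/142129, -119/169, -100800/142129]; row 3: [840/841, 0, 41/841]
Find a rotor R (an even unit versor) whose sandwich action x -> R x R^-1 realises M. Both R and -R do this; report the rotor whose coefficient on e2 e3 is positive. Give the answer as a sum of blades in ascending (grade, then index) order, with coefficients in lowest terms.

Method: write R = a + b12*e1 e2 + b13*e1 e3 + b23*e2 e3 with a^2 + b12^2 + b13^2 + b23^2 = 1 (so R^-1 = ~R). Expanding the columns R e_j ~R gives tr M = 4a^2 - 1 and, from the antisymmetric part, M21 - M12 = -4a*b12, M13 - M31 = 4a*b13, M32 - M23 = -4a*b23.
Here tr M = -98029/142129, so a^2 = (1 + tr M)/4 = 11025/142129 and a = ±105/377. Taking a = 105/377: M21 - M12 = 105840/142129, M13 - M31 = -42000/142129, M32 - M23 = 100800/142129, giving b12 = -252/377, b13 = -100/377, b23 = -240/377, i.e. R = 105/377 - 252/377*e1 e2 - 100/377*e1 e3 - 240/377*e2 e3.
Its e2 e3 coefficient is negative, so report the other preimage -R.
Answer: -105/377 + 252/377*e1 e2 + 100/377*e1 e3 + 240/377*e2 e3. Key observation: the double cover Spin(3) -> SO(3) sends R and -R to the same matrix (trace -98029/142129 here), so the stated sign of the e2 e3 coefficient is what selects one sheet.


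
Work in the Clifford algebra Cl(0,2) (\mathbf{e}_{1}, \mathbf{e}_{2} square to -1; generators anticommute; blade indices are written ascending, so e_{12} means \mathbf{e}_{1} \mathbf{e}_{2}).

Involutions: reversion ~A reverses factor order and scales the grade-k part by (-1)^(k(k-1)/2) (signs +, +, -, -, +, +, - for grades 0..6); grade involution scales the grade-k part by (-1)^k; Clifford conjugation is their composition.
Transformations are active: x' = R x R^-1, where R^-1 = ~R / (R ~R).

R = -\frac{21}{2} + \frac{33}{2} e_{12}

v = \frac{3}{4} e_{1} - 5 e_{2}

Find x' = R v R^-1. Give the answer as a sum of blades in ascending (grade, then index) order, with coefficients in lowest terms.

~R = -\frac{21}{2} - \frac{33}{2} e_{12}, and R ~R = \frac{765}{2}, so R^-1 = ~R / (\frac{765}{2}).
R v = \frac{597}{8} e_{1} + \frac{519}{8} e_{2}
Answer: -\frac{412}{85} e_{1} + \frac{489}{340} e_{2}


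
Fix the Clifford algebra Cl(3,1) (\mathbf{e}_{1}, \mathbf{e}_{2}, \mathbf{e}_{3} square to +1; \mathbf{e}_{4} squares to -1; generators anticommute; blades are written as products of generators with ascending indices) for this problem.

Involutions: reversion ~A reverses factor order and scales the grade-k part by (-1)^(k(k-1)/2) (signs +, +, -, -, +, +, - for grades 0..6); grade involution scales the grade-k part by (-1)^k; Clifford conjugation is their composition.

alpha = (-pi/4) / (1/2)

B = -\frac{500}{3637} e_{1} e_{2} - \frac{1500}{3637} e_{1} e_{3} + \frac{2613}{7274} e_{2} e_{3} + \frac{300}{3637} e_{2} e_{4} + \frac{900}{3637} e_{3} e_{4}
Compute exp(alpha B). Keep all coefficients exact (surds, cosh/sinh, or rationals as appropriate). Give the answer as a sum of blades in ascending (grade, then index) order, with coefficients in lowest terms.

B^2 term by term: the squares give (-\frac{500}{3637})^2*(e_{1} e_{2})^2 + (-\frac{1500}{3637})^2*(e_{1} e_{3})^2 + (\frac{2613}{7274})^2*(e_{2} e_{3})^2 + (\frac{300}{3637})^2*(e_{2} e_{4})^2 + (\frac{900}{3637})^2*(e_{3} e_{4})^2 = \frac{250000}{13227769}*(-1) + \frac{2250000}{13227769}*(-1) + \frac{6827769}{52911076}*(-1) + \frac{90000}{13227769}*(+1) + \frac{810000}{13227769}*(+1) = -\frac{1}{4} (each basis 2-blade squares to minus the product of its generators' squares); cross terms between blades sharing an index anticommute and cancel; the commuting (index-disjoint) pairs give grade-4 terms 2*c*c'*(blade product), which cancel blade by blade — e_{1} e_{2} e_{3} e_{4}: -\frac{900000}{13227769} + \frac{900000}{13227769} = 0 — confirming B is simple. So B^2 = -\frac{1}{4}.
B^2 = -\frac{1}{4} — the series telescopes trigonometrically here: l = \frac{1}{2}, alpha*l = - \frac{\pi}{4}, so exp(alpha B) = cos(- \frac{\pi}{4}) + (sin(- \frac{\pi}{4})/(\frac{1}{2}))*B = \frac{\sqrt{2}}{2} + (- \sqrt{2})*B.
Answer: \frac{\sqrt{2}}{2} + \frac{500 \sqrt{2}}{3637} e_{1} e_{2} + \frac{1500 \sqrt{2}}{3637} e_{1} e_{3} - \frac{2613 \sqrt{2}}{7274} e_{2} e_{3} - \frac{300 \sqrt{2}}{3637} e_{2} e_{4} - \frac{900 \sqrt{2}}{3637} e_{3} e_{4}


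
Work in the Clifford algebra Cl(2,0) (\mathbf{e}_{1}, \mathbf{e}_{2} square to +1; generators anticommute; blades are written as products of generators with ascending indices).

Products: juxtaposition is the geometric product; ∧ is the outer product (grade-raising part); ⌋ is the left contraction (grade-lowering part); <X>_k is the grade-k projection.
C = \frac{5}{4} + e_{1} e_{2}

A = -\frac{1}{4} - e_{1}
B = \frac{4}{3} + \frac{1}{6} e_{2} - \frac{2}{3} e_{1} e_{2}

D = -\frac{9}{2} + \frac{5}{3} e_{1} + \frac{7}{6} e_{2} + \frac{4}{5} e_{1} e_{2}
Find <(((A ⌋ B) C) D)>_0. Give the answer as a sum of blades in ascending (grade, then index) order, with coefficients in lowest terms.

step 1: -\frac{1}{3} + \frac{5}{8} e_{2} + \frac{1}{6} e_{1} e_{2}
step 2: -\frac{7}{12} - \frac{5}{8} e_{1} + \frac{25}{32} e_{2} - \frac{1}{8} e_{1} e_{2}
step 3: \frac{2491}{960} + \frac{77}{72} e_{1} - \frac{2585}{576} e_{2} - \frac{929}{480} e_{1} e_{2}
step 4: \frac{2491}{960}
Answer: \frac{2491}{960}


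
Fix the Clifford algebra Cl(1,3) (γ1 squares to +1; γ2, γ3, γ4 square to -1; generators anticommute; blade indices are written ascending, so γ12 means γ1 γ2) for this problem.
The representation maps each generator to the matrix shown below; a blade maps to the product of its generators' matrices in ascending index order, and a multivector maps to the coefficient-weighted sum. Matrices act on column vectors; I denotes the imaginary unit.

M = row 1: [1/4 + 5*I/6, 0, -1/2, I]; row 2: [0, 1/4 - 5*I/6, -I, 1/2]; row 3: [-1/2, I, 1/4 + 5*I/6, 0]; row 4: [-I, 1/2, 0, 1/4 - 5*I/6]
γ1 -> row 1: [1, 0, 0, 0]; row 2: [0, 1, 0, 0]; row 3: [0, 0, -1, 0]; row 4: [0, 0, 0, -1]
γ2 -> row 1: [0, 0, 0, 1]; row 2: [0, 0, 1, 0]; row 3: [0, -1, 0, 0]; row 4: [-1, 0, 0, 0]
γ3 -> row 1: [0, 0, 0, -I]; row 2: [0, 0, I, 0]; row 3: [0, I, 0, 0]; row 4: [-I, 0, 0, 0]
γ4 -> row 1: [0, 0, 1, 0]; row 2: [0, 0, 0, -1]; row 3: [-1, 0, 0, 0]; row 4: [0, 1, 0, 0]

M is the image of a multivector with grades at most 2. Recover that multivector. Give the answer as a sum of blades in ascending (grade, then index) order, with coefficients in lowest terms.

Method: the blade images are trace-orthogonal — tr(rho(e_A) rho(e_B)^-1) = 4 if A = B and 0 otherwise — and rho(e_A)^-1 = (e_A)^2 * rho(e_A) with (e_A)^2 = +1 or -1, so the coefficient of e_A in the preimage is (e_A)^2 * tr(M rho(e_A))/4.
Nonzero projections over blades of grade <= 2: 1: (1)^2 = +1, tr(M 1) = 1, coefficient 1/4; γ13: (γ13)^2 = +1, tr(M rho(γ13)) = -4, coefficient -1; γ14: (γ14)^2 = +1, tr(M rho(γ14)) = -2, coefficient -1/2; γ23: (γ23)^2 = -1, tr(M rho(γ23)) = 10/3, coefficient -5/6. Every other blade of grade <= 2 projects to 0.
Answer: 1/4 - γ13 - 1/2*γ14 - 5/6*γ23


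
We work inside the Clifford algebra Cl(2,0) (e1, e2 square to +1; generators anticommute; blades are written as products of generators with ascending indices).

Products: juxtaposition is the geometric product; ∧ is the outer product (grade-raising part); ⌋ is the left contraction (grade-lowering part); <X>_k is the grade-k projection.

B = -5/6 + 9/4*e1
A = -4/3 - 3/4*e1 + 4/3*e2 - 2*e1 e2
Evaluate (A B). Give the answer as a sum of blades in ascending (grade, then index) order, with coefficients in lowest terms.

step 1: -83/144 - 19/8*e1 + 61/18*e2 - 4/3*e1 e2
Answer: -83/144 - 19/8*e1 + 61/18*e2 - 4/3*e1 e2


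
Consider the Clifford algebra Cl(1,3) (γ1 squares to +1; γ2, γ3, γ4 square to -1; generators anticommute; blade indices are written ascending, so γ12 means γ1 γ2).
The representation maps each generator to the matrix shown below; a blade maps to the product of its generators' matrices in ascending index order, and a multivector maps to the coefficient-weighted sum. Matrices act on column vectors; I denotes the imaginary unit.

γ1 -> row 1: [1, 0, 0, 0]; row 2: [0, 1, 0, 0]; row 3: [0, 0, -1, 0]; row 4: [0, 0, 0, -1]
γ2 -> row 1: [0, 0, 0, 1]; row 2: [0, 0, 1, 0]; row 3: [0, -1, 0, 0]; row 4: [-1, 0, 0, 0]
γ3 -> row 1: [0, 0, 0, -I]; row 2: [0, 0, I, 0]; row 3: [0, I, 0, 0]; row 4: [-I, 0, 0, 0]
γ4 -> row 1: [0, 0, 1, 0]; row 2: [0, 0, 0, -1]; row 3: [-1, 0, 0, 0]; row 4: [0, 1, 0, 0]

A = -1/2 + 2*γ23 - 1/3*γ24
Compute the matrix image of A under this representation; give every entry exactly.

Bivector images (products of the table entries): rho(γ23) = rho(γ2)rho(γ3) = row 1: [-I, 0, 0, 0]; row 2: [0, I, 0, 0]; row 3: [0, 0, -I, 0]; row 4: [0, 0, 0, I]; rho(γ24) = rho(γ2)rho(γ4) = row 1: [0, 1, 0, 0]; row 2: [-1, 0, 0, 0]; row 3: [0, 0, 0, 1]; row 4: [0, 0, -1, 0].
M = (-1/2)*1 + (2)*rho(γ23) + (-1/3)*rho(γ24), summed entrywise (1 is the identity matrix):
Answer: row 1: [-1/2 - 2*I, -1/3, 0, 0]; row 2: [1/3, -1/2 + 2*I, 0, 0]; row 3: [0, 0, -1/2 - 2*I, -1/3]; row 4: [0, 0, 1/3, -1/2 + 2*I]


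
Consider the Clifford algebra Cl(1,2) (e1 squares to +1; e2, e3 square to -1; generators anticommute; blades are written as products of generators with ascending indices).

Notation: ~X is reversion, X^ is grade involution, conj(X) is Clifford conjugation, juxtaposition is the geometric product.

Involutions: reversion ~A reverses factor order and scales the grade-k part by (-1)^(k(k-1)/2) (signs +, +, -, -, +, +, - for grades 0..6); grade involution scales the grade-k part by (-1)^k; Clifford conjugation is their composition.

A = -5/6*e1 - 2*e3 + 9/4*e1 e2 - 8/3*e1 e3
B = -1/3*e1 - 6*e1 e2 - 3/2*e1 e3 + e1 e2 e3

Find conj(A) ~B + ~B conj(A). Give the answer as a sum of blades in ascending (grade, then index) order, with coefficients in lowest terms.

first term: -88/9 + 3*e1 + 83/12*e2 + 79/18*e3 + 2*e1 e2 + 2/3*e1 e3 + 445/24*e2 e3 + 12*e1 e2 e3
second term: -88/9 - 3*e1 - 19/12*e2 + 1/9*e3 + 2*e1 e2 - 2/3*e1 e3 - 485/24*e2 e3 + 12*e1 e2 e3
Answer: -176/9 + 16/3*e2 + 9/2*e3 + 4*e1 e2 - 5/3*e2 e3 + 24*e1 e2 e3


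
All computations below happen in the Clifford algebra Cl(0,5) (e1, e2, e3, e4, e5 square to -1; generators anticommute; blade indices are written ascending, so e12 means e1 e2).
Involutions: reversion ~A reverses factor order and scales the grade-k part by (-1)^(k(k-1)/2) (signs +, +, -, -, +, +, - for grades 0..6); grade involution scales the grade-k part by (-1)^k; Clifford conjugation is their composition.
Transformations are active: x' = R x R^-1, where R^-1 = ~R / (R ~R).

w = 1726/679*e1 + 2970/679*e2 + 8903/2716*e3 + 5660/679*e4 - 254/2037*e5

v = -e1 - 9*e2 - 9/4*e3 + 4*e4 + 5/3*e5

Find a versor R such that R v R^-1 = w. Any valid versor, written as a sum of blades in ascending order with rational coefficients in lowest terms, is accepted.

Construction: equal norms (both -15241/144) license R = v + w = 1047/679*e1 - 3141/679*e2 + 698/679*e3 + 8376/679*e4 + 1047/679*e5 — nothing changes along that direction, while (v - w)/2 changes sign, so v maps onto w.
Answer: 1047/679*e1 - 3141/679*e2 + 698/679*e3 + 8376/679*e4 + 1047/679*e5


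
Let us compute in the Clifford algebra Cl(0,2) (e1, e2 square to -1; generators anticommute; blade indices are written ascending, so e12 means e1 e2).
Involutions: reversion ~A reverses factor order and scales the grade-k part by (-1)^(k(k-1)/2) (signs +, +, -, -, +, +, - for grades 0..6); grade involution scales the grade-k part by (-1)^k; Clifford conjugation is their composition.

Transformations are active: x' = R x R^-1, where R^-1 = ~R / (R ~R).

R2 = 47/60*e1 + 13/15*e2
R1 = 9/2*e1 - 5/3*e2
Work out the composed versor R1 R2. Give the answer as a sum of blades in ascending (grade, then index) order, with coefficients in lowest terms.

Distribute over the terms of R1 (each basis-blade product reordered to ascending indices, repeated generators contracted through their squares):
(9/2*e1) R2 = -141/40 + 39/10*e12
(-5/3*e2) R2 = 13/9 + 47/36*e12
Summing the partial products and collecting blades:
Answer: -749/360 + 937/180*e12


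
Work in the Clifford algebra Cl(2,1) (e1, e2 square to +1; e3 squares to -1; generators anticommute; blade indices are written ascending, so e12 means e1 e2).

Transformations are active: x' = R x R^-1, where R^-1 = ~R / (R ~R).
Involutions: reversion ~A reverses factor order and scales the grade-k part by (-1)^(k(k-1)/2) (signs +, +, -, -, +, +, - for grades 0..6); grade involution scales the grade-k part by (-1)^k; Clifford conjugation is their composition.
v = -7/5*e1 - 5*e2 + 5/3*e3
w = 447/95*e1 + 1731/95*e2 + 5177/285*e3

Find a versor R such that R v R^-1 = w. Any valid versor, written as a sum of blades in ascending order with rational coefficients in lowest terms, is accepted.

Why this works: both vectors square to 5441/225, so q(v) = q(w) and R = v + w = 314/95*e1 + 1256/95*e2 + 1884/95*e3 carries v to w — its own direction survives, the complement (v - w)/2 flips.
Answer: 314/95*e1 + 1256/95*e2 + 1884/95*e3


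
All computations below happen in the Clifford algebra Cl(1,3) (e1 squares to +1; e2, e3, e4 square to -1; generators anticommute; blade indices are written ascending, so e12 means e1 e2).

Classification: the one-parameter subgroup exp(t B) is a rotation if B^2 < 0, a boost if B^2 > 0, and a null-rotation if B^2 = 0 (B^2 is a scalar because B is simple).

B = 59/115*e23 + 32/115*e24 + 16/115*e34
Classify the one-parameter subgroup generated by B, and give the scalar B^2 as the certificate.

B^2 term by term: the squares give (59/115)^2*(e23)^2 + (32/115)^2*(e24)^2 + (16/115)^2*(e34)^2 = 3481/13225*(-1) + 1024/13225*(-1) + 256/13225*(-1) = -9/25 (each basis 2-blade squares to minus the product of its generators' squares); cross terms between blades sharing an index anticommute and cancel. So B^2 = -9/25.
Answer: rotation, certificate B^2 = -9/25. Key observation: B^2 = -9/25 is a conjugation invariant, so its sign decides the class regardless of the surface form of B.


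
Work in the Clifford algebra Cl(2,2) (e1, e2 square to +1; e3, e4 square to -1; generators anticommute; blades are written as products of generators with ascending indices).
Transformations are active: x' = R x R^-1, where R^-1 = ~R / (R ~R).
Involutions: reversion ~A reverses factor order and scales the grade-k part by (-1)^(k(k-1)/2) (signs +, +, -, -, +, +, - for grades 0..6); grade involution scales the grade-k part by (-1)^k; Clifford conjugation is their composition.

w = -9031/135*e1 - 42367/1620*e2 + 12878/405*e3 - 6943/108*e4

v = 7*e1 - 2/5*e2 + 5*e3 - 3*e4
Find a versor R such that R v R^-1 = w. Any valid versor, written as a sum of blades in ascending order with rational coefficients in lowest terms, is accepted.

R = v + w = -8086/135*e1 - 8603/324*e2 + 14903/405*e3 - 7267/108*e4 works: the equal norms (379/25) guarantee its sandwich swaps v into w.
Answer: -8086/135*e1 - 8603/324*e2 + 14903/405*e3 - 7267/108*e4


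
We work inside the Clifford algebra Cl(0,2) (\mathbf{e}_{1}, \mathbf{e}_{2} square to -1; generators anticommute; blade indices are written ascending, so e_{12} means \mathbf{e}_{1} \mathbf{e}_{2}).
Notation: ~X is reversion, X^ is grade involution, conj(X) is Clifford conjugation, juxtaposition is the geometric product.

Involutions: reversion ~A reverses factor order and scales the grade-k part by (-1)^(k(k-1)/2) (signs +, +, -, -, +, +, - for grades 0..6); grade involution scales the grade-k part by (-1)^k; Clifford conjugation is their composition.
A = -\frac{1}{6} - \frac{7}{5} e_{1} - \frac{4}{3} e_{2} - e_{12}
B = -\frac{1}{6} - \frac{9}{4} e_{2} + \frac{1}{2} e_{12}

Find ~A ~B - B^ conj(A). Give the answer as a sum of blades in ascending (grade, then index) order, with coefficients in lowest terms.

first term: -\frac{89}{36} + \frac{63}{20} e_{1} - \frac{37}{360} e_{2} + \frac{46}{15} e_{12}
second term: -\frac{125}{36} + \frac{27}{20} e_{1} + \frac{37}{360} e_{2} - \frac{17}{5} e_{12}
Answer: 1 + \frac{9}{5} e_{1} - \frac{37}{180} e_{2} + \frac{97}{15} e_{12}


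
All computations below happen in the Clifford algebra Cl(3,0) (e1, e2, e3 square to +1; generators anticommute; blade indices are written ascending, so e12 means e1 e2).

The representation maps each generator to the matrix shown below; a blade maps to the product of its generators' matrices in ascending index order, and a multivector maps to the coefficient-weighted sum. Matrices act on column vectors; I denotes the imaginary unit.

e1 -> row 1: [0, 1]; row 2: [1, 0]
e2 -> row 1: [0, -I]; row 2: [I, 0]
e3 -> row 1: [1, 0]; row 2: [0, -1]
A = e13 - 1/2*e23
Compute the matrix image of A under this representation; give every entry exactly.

Bivector images (products of the table entries): rho(e13) = rho(e1)rho(e3) = row 1: [0, -1]; row 2: [1, 0]; rho(e23) = rho(e2)rho(e3) = row 1: [0, I]; row 2: [I, 0].
M = (1)*rho(e13) + (-1/2)*rho(e23), summed entrywise:
Answer: row 1: [0, -1 - I/2]; row 2: [1 - I/2, 0]


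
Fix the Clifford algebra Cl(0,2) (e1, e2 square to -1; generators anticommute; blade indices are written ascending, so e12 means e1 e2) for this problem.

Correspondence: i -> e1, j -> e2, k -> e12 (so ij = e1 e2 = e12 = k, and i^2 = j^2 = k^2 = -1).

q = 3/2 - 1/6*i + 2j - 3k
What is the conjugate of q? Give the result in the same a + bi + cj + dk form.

In blades: q = 3/2 - 1/6*e1 + 2*e2 - 3*e12.
Conjugation here is Clifford conjugation: the scalar is fixed and the grade-1 and grade-2 blades all flip sign, giving 3/2 + 1/6*e1 - 2*e2 + 3*e12; translating back:
Answer: 3/2 + 1/6*i - 2j + 3k


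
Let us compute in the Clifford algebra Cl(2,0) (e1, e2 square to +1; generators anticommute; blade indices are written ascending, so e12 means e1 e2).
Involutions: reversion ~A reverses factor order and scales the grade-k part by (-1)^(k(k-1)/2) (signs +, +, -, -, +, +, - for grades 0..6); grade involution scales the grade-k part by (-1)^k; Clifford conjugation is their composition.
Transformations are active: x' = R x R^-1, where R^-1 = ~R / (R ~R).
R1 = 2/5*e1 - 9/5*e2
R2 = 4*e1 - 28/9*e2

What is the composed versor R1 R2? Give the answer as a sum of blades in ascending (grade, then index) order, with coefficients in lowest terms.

Distribute over the terms of R1 (each basis-blade product reordered to ascending indices, repeated generators contracted through their squares):
(2/5*e1) R2 = 8/5 - 56/45*e12
(-9/5*e2) R2 = 28/5 + 36/5*e12
Summing the partial products and collecting blades:
Answer: 36/5 + 268/45*e12


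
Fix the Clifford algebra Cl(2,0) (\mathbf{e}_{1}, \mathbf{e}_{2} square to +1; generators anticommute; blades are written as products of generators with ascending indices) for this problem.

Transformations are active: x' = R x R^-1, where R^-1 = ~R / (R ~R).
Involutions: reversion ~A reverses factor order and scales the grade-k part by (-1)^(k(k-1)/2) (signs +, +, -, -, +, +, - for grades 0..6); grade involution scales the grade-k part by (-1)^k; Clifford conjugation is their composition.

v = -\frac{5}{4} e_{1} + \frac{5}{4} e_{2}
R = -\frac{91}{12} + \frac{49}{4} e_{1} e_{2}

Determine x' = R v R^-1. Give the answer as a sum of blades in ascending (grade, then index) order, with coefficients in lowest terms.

~R = -\frac{91}{12} - \frac{49}{4} e_{1} e_{2}, and R ~R = \frac{14945}{72}, so R^-1 = ~R / (\frac{14945}{72}).
R v = \frac{595}{24} e_{1} + \frac{35}{6} e_{2}
Answer: -\frac{137}{244} e_{1} - \frac{409}{244} e_{2}


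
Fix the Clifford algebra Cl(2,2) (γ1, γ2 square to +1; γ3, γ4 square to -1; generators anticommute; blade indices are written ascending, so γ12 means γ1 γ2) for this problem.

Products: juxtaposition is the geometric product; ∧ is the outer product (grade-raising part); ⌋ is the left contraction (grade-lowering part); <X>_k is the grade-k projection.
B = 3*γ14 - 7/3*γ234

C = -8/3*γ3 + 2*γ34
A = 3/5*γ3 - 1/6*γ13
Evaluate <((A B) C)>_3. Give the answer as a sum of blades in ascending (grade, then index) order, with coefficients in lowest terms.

step 1: -7/5*γ24 + 1/2*γ34 + 7/18*γ124 - 9/5*γ134
step 2: -1 + 18/5*γ1 - 4/3*γ4 + 24/5*γ14 - 14/5*γ23 + 7/9*γ123 - 56/15*γ234 + 28/27*γ1234
step 3: 7/9*γ123 - 56/15*γ234
Answer: 7/9*γ123 - 56/15*γ234


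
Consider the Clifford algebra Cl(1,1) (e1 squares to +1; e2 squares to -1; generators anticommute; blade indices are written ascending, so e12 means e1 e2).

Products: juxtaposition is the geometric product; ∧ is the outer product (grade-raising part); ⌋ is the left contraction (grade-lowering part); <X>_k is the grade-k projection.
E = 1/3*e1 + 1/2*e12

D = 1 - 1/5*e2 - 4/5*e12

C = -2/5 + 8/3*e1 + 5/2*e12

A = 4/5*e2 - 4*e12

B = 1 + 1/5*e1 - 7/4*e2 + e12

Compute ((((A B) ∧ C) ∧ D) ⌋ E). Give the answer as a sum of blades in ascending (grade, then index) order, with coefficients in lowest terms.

step 1: -13/5 - 31/5*e1 + 8/5*e2 - 104/25*e12
step 2: 26/25 - 334/75*e1 - 16/25*e2 - 6827/750*e12
step 3: 26/25 - 334/75*e1 - 106/125*e2 - 2261/250*e12
step 4: -27029/4500 - 29/375*e1 - 167/75*e2 + 13/25*e12
Answer: -27029/4500 - 29/375*e1 - 167/75*e2 + 13/25*e12


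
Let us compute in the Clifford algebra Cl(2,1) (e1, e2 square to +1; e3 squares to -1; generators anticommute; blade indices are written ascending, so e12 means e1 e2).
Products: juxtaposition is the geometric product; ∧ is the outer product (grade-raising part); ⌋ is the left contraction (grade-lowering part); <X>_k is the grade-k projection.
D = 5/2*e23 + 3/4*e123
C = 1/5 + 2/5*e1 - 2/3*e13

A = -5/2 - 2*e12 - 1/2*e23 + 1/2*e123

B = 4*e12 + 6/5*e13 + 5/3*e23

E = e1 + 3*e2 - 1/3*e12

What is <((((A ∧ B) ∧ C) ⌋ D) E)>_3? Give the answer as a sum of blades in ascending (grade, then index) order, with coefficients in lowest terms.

step 1: -10*e12 - 3*e13 - 25/6*e23
step 2: -2*e12 - 3/5*e13 - 5/6*e23 - 5/3*e123
step 3: -10/3 - 5/8*e1 + 9/20*e2 + 3/2*e3
step 4: 29/40 - 191/60*e1 - 235/24*e2 - 437/360*e12 - 3/2*e13 - 9/2*e23 - 1/2*e123
step 5: -1/2*e123
Answer: -1/2*e123


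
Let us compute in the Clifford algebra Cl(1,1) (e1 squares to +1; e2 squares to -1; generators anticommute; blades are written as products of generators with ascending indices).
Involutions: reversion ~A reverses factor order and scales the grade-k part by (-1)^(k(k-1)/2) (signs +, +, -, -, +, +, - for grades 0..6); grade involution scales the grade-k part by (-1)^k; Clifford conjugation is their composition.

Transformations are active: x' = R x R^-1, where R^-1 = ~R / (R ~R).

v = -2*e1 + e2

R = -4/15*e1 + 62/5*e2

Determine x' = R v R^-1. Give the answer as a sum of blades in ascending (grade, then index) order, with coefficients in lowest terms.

~R = -4/15*e1 + 62/5*e2, and R ~R = -6916/45, so R^-1 = ~R / (-6916/45).
R v = -178/15 + 368/15*e1 e2
Answer: 16934/8645*e1 + 7909/8645*e2


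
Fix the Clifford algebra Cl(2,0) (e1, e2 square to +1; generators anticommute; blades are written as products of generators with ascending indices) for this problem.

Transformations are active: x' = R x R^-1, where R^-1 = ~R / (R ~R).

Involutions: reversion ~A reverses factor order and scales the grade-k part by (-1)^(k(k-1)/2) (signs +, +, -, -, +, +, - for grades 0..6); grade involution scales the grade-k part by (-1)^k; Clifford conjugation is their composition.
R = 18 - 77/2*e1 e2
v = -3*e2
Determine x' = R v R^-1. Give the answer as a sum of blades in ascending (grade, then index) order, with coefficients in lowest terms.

~R = 18 + 77/2*e1 e2, and R ~R = 7225/4, so R^-1 = ~R / (7225/4).
R v = 231/2*e1 - 54*e2
Answer: 16632/7225*e1 + 13899/7225*e2


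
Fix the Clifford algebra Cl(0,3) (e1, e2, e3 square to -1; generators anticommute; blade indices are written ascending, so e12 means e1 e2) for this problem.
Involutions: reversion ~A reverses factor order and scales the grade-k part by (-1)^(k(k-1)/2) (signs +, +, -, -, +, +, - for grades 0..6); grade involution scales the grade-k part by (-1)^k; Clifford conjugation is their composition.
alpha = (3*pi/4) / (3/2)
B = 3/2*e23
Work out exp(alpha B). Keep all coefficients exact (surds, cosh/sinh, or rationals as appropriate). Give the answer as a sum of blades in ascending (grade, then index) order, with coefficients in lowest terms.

B^2 = (3/2)^2*(e23)^2 = 9/4*(-1) = -9/4 (a basis 2-blade squares to minus the product of its generators' squares).
B^2 = -9/4 — since the square is negative, the closed form is circular: l = 3/2, alpha*l = 3*pi/4, so exp(alpha B) = cos(3*pi/4) + (sin(3*pi/4)/(3/2))*B = -sqrt(2)/2 + (sqrt(2)/3)*B.
Answer: -sqrt(2)/2 + sqrt(2)/2*e23


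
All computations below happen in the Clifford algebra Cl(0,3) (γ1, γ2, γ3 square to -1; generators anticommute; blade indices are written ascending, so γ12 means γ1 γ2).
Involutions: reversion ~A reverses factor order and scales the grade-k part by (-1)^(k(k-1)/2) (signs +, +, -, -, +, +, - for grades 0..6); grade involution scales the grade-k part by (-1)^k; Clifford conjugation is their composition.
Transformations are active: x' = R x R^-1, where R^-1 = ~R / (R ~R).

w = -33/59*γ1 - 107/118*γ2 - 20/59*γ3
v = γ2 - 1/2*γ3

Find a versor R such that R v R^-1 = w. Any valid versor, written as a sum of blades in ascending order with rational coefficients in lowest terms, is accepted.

The midline construction: v and w both square to -5/4, so reflecting in their sum -33/59*γ1 + 11/118*γ2 - 99/118*γ3 exchanges them.
Answer: -33/59*γ1 + 11/118*γ2 - 99/118*γ3


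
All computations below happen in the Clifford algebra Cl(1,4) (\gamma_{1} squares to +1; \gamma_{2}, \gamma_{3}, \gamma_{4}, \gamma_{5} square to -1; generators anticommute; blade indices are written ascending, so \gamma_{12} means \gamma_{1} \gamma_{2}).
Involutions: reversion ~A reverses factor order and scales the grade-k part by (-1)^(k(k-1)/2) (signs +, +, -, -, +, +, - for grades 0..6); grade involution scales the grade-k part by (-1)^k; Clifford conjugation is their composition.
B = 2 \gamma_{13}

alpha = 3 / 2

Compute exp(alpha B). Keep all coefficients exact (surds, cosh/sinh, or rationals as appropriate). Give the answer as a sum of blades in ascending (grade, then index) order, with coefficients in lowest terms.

B^2 = (2)^2*(\gamma_{13})^2 = 4*(+1) = 4 (a basis 2-blade squares to minus the product of its generators' squares).
B^2 = 4 — a positive square means the series sums to a boost: l = 2, alpha*l = 3, so exp(alpha B) = cosh(3) + (sinh(3)/2)*B = \cosh{\left(3 \right)} + (\frac{\sinh{\left(3 \right)}}{2})*B.
Answer: \cosh{\left(3 \right)} + \sinh{\left(3 \right)} \gamma_{13}


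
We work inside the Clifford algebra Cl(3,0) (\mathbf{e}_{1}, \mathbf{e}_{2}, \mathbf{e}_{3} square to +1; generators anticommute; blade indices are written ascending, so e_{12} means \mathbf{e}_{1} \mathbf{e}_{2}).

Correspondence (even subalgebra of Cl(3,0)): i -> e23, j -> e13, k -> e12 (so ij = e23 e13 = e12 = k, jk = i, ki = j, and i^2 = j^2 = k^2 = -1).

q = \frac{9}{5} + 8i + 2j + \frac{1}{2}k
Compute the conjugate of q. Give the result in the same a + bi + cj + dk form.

In blades: q = \frac{9}{5} + \frac{1}{2} e_{12} + 2 e_{13} + 8 e_{23}.
Quaternion conjugation is reversion on the even subalgebra: the scalar is fixed and every grade-2 blade flips sign, giving \frac{9}{5} - \frac{1}{2} e_{12} - 2 e_{13} - 8 e_{23}; translating back:
Answer: \frac{9}{5} - 8i - 2j - \frac{1}{2}k


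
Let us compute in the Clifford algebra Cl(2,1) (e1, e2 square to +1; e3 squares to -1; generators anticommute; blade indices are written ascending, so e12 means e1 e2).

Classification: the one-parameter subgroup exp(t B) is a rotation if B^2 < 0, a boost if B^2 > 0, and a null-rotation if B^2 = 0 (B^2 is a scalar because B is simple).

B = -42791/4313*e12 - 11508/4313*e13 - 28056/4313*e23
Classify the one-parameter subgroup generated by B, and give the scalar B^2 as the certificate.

B^2 term by term: the squares give (-42791/4313)^2*(e12)^2 + (-11508/4313)^2*(e13)^2 + (-28056/4313)^2*(e23)^2 = 1831069681/18601969*(-1) + 132434064/18601969*(+1) + 787139136/18601969*(+1) = -49 (each basis 2-blade squares to minus the product of its generators' squares); cross terms between blades sharing an index anticommute and cancel. So B^2 = -49.
Answer: rotation, certificate B^2 = -49. One invariant decides it: the square -49 survives every conjugation, and its sign is exactly the classification.


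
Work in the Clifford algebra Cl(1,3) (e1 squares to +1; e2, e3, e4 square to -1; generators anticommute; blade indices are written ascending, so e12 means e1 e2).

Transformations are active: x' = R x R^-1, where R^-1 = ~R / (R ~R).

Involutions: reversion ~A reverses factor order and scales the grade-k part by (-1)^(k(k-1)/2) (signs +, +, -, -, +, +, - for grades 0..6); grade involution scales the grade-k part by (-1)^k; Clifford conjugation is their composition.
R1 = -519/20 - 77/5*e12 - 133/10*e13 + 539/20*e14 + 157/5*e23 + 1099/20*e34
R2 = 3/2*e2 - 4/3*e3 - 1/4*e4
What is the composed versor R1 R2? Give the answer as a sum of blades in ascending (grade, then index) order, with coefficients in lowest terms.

Distribute over the terms of R2 (each basis-blade product reordered to ascending indices, repeated generators contracted through their squares):
R1 (3/2*e2) = 231/10*e1 - 1557/40*e2 + 471/10*e3 + 399/20*e123 - 1617/40*e124 + 3297/40*e234
R1 (-4/3*e3) = -266/15*e1 + 628/15*e2 + 173/5*e3 - 1099/15*e4 + 308/15*e123 + 539/15*e134
R1 (-1/4*e4) = 539/80*e1 + 1099/80*e3 + 519/80*e4 + 77/20*e124 + 133/40*e134 - 157/20*e234
Summing the partial products and collecting blades:
Answer: 581/48*e1 + 353/120*e2 + 1527/16*e3 - 16027/240*e4 + 2429/60*e123 - 1463/40*e124 + 4711/120*e134 + 2983/40*e234


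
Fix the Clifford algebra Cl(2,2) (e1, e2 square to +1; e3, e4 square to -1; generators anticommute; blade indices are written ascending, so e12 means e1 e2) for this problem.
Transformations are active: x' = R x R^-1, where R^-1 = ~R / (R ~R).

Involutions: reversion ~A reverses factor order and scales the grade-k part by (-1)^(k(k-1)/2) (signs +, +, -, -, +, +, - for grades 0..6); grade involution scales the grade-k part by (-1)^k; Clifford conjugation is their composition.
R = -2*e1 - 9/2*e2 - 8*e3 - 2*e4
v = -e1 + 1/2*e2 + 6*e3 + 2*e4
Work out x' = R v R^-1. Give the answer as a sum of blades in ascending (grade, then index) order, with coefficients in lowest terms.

~R = -2*e1 - 9/2*e2 - 8*e3 - 2*e4, and R ~R = -175/4, so R^-1 = ~R / (-175/4).
R v = 207/4 - 11/2*e12 - 20*e13 - 6*e14 - 23*e23 - 8*e24 - 4*e34
Answer: 1003/175*e1 + 3551/350*e2 + 2262/175*e3 + 478/175*e4


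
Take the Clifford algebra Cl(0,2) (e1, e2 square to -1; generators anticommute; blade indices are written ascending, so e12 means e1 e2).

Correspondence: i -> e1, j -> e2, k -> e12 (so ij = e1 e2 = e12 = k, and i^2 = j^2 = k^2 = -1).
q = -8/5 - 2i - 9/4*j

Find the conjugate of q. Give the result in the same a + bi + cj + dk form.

In blades: q = -8/5 - 2*e1 - 9/4*e2.
Conjugation here is Clifford conjugation: the scalar is fixed and the grade-1 and grade-2 blades all flip sign, giving -8/5 + 2*e1 + 9/4*e2; translating back:
Answer: -8/5 + 2i + 9/4*j


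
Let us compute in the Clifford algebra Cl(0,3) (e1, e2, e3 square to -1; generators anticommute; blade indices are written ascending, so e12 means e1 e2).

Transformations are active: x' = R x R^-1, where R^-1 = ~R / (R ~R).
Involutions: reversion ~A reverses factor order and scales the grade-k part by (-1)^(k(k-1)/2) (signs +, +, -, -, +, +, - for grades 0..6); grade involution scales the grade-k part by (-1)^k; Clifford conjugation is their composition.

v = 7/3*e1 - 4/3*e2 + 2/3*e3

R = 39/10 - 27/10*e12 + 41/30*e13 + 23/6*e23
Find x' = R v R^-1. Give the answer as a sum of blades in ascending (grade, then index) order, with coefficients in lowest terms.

~R = 39/10 + 27/10*e12 - 41/30*e13 - 23/6*e23, and R ~R = 8789/225, so R^-1 = ~R / (8789/225).
R v = 413/90*e1 - 253/18*e2 + 61/90*e3 + 269/30*e123
Answer: 9040/26367*e1 - 55390/26367*e2 - 46693/26367*e3


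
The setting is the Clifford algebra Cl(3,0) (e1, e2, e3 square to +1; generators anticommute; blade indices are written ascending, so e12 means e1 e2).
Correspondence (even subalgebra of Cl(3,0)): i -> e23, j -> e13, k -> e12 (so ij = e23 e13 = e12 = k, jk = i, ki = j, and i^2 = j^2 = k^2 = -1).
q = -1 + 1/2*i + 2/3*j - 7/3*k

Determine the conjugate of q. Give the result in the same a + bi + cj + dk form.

In blades: q = -1 - 7/3*e12 + 2/3*e13 + 1/2*e23.
Quaternion conjugation is reversion on the even subalgebra: the scalar is fixed and every grade-2 blade flips sign, giving -1 + 7/3*e12 - 2/3*e13 - 1/2*e23; translating back:
Answer: -1 - 1/2*i - 2/3*j + 7/3*k


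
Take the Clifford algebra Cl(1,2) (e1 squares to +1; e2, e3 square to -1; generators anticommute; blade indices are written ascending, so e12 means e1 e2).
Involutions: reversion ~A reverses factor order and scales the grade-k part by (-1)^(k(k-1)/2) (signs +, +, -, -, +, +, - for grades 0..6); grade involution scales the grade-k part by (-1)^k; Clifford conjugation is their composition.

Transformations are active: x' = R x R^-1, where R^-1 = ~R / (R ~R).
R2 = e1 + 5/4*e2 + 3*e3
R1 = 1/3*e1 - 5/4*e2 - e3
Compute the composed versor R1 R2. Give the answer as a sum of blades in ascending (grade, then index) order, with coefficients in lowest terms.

Distribute over the terms of R1 (each basis-blade product reordered to ascending indices, repeated generators contracted through their squares):
(1/3*e1) R2 = 1/3 + 5/12*e12 + e13
(-5/4*e2) R2 = 25/16 + 5/4*e12 - 15/4*e23
(-e3) R2 = 3 + e13 + 5/4*e23
Summing the partial products and collecting blades:
Answer: 235/48 + 5/3*e12 + 2*e13 - 5/2*e23


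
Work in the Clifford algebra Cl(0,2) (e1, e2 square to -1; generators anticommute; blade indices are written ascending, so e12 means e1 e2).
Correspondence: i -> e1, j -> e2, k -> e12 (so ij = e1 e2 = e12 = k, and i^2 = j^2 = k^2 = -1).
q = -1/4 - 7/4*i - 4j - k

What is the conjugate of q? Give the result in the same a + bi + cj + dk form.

In blades: q = -1/4 - 7/4*e1 - 4*e2 - e12.
Conjugation here is Clifford conjugation: the scalar is fixed and the grade-1 and grade-2 blades all flip sign, giving -1/4 + 7/4*e1 + 4*e2 + e12; translating back:
Answer: -1/4 + 7/4*i + 4j + k
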